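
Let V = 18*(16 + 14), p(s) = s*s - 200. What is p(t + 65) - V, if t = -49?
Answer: -484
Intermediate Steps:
p(s) = -200 + s² (p(s) = s² - 200 = -200 + s²)
V = 540 (V = 18*30 = 540)
p(t + 65) - V = (-200 + (-49 + 65)²) - 1*540 = (-200 + 16²) - 540 = (-200 + 256) - 540 = 56 - 540 = -484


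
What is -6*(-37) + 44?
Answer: 266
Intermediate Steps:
-6*(-37) + 44 = 222 + 44 = 266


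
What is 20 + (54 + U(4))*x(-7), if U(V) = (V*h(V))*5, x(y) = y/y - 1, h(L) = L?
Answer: 20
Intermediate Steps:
x(y) = 0 (x(y) = 1 - 1 = 0)
U(V) = 5*V² (U(V) = (V*V)*5 = V²*5 = 5*V²)
20 + (54 + U(4))*x(-7) = 20 + (54 + 5*4²)*0 = 20 + (54 + 5*16)*0 = 20 + (54 + 80)*0 = 20 + 134*0 = 20 + 0 = 20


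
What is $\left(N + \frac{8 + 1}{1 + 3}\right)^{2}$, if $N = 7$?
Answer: $\frac{1369}{16} \approx 85.563$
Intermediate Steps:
$\left(N + \frac{8 + 1}{1 + 3}\right)^{2} = \left(7 + \frac{8 + 1}{1 + 3}\right)^{2} = \left(7 + \frac{9}{4}\right)^{2} = \left(\frac{37}{4}\right)^{2} = \frac{1369}{16}$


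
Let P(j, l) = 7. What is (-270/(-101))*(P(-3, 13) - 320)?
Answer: -84510/101 ≈ -836.73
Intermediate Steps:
(-270/(-101))*(P(-3, 13) - 320) = (-270/(-101))*(7 - 320) = -270*(-1/101)*(-313) = (270/101)*(-313) = -84510/101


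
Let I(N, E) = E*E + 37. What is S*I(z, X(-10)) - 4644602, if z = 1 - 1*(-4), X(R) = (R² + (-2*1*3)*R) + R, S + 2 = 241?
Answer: 741741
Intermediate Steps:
S = 239 (S = -2 + 241 = 239)
X(R) = R² - 5*R (X(R) = (R² + (-2*3)*R) + R = (R² - 6*R) + R = R² - 5*R)
z = 5 (z = 1 + 4 = 5)
I(N, E) = 37 + E² (I(N, E) = E² + 37 = 37 + E²)
S*I(z, X(-10)) - 4644602 = 239*(37 + (-10*(-5 - 10))²) - 4644602 = 239*(37 + (-10*(-15))²) - 4644602 = 239*(37 + 150²) - 4644602 = 239*(37 + 22500) - 4644602 = 239*22537 - 4644602 = 5386343 - 4644602 = 741741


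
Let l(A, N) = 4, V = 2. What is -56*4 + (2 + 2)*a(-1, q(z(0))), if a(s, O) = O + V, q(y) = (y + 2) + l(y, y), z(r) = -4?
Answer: -208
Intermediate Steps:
q(y) = 6 + y (q(y) = (y + 2) + 4 = (2 + y) + 4 = 6 + y)
a(s, O) = 2 + O (a(s, O) = O + 2 = 2 + O)
-56*4 + (2 + 2)*a(-1, q(z(0))) = -56*4 + (2 + 2)*(2 + (6 - 4)) = -224 + 4*(2 + 2) = -224 + 4*4 = -224 + 16 = -208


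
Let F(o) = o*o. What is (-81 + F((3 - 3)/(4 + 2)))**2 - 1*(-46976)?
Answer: 53537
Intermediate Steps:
F(o) = o**2
(-81 + F((3 - 3)/(4 + 2)))**2 - 1*(-46976) = (-81 + ((3 - 3)/(4 + 2))**2)**2 - 1*(-46976) = (-81 + (0/6)**2)**2 + 46976 = (-81 + (0*(1/6))**2)**2 + 46976 = (-81 + 0**2)**2 + 46976 = (-81 + 0)**2 + 46976 = (-81)**2 + 46976 = 6561 + 46976 = 53537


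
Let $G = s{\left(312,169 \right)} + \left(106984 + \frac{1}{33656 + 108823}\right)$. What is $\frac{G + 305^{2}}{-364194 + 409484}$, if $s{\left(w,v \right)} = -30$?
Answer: $\frac{14246403971}{3226436955} \approx 4.4155$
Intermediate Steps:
$G = \frac{15238698967}{142479}$ ($G = -30 + \left(106984 + \frac{1}{33656 + 108823}\right) = -30 + \left(106984 + \frac{1}{142479}\right) = -30 + \frac{15242973337}{142479} = \frac{15238698967}{142479} \approx 1.0695 \cdot 10^{5}$)
$\frac{G + 305^{2}}{-364194 + 409484} = \frac{\frac{15238698967}{142479} + 305^{2}}{-364194 + 409484} = \frac{\frac{15238698967}{142479} + 93025}{45290} = \frac{28492807942}{142479} \cdot \frac{1}{45290} = \frac{14246403971}{3226436955}$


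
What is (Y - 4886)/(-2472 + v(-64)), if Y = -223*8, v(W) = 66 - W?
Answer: 3335/1171 ≈ 2.8480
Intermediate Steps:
Y = -1784
(Y - 4886)/(-2472 + v(-64)) = (-1784 - 4886)/(-2472 + (66 - 1*(-64))) = -6670/(-2472 + (66 + 64)) = -6670/(-2472 + 130) = -6670/(-2342) = -6670*(-1/2342) = 3335/1171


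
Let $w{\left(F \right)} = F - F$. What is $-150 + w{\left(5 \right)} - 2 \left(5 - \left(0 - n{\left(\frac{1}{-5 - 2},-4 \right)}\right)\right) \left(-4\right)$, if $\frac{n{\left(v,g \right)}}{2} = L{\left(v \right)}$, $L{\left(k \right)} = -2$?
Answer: $-150$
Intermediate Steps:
$n{\left(v,g \right)} = -4$ ($n{\left(v,g \right)} = 2 \left(-2\right) = -4$)
$w{\left(F \right)} = 0$
$-150 + w{\left(5 \right)} - 2 \left(5 - \left(0 - n{\left(\frac{1}{-5 - 2},-4 \right)}\right)\right) \left(-4\right) = -150 + 0 - 2 \left(5 - \left(0 - -4\right)\right) \left(-4\right) = -150 + 0 - 2 \left(5 - \left(0 + 4\right)\right) \left(-4\right) = -150 + 0 - 2 \left(5 - 4\right) \left(-4\right) = -150 + 0 \left(-2\right) 1 \left(-4\right) = -150 + 0 \left(\left(-2\right) \left(-4\right)\right) = -150 + 0 \cdot 8 = -150 + 0 = -150$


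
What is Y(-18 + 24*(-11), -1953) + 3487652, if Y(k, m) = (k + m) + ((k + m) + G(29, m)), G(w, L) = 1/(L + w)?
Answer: 6701642167/1924 ≈ 3.4832e+6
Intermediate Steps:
Y(k, m) = 1/(29 + m) + 2*k + 2*m (Y(k, m) = (k + m) + ((k + m) + 1/(m + 29)) = (k + m) + ((k + m) + 1/(29 + m)) = (k + m) + (k + m + 1/(29 + m)) = 1/(29 + m) + 2*k + 2*m)
Y(-18 + 24*(-11), -1953) + 3487652 = (1 + 2*(29 - 1953)*((-18 + 24*(-11)) - 1953))/(29 - 1953) + 3487652 = (1 + 2*(-1924)*((-18 - 264) - 1953))/(-1924) + 3487652 = -(1 + 2*(-1924)*(-282 - 1953))/1924 + 3487652 = -(1 + 2*(-1924)*(-2235))/1924 + 3487652 = -(1 + 8600280)/1924 + 3487652 = -1/1924*8600281 + 3487652 = -8600281/1924 + 3487652 = 6701642167/1924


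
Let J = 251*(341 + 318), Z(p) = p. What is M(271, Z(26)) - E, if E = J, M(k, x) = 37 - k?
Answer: -165643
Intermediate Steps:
J = 165409 (J = 251*659 = 165409)
E = 165409
M(271, Z(26)) - E = (37 - 1*271) - 1*165409 = (37 - 271) - 165409 = -234 - 165409 = -165643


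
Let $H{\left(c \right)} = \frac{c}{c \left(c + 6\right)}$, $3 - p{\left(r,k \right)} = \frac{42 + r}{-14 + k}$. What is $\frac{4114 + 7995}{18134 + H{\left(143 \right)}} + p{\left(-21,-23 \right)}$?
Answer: $\frac{423416561}{99972779} \approx 4.2353$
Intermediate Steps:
$p{\left(r,k \right)} = 3 - \frac{42 + r}{-14 + k}$
$H{\left(c \right)} = \frac{1}{6 + c}$ ($H{\left(c \right)} = \frac{c}{c \left(6 + c\right)} = c \frac{1}{c \left(6 + c\right)} = \frac{1}{6 + c}$)
$\frac{4114 + 7995}{18134 + H{\left(143 \right)}} + p{\left(-21,-23 \right)} = \frac{4114 + 7995}{18134 + \frac{1}{6 + 143}} + \frac{-84 - -21 + 3 \left(-23\right)}{-14 - 23} = \frac{12109}{18134 + \frac{1}{149}} + \frac{-84 + 21 - 69}{-37} = \frac{12109}{18134 + \frac{1}{149}} - - \frac{132}{37} = \frac{12109}{\frac{2701967}{149}} + \frac{132}{37} = 12109 \cdot \frac{149}{2701967} + \frac{132}{37} = \frac{1804241}{2701967} + \frac{132}{37} = \frac{423416561}{99972779}$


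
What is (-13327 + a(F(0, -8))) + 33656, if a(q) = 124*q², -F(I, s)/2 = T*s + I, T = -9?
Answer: 2591593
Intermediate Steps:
F(I, s) = -2*I + 18*s (F(I, s) = -2*(-9*s + I) = -2*(I - 9*s) = -2*I + 18*s)
(-13327 + a(F(0, -8))) + 33656 = (-13327 + 124*(-2*0 + 18*(-8))²) + 33656 = (-13327 + 124*(0 - 144)²) + 33656 = (-13327 + 124*(-144)²) + 33656 = (-13327 + 124*20736) + 33656 = (-13327 + 2571264) + 33656 = 2557937 + 33656 = 2591593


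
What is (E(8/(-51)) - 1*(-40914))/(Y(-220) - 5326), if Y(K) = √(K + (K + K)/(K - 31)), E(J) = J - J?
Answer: -13673724741/1779997514 - 20457*I*√3437445/1779997514 ≈ -7.6819 - 0.021308*I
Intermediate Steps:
E(J) = 0
Y(K) = √(K + 2*K/(-31 + K)) (Y(K) = √(K + (2*K)/(-31 + K)) = √(K + 2*K/(-31 + K)))
(E(8/(-51)) - 1*(-40914))/(Y(-220) - 5326) = (0 - 1*(-40914))/(√(-220*(-29 - 220)/(-31 - 220)) - 5326) = (0 + 40914)/(√(-220*(-249)/(-251)) - 5326) = 40914/(√(-220*(-1/251)*(-249)) - 5326) = 40914/(√(-54780/251) - 5326) = 40914/(2*I*√3437445/251 - 5326) = 40914/(-5326 + 2*I*√3437445/251)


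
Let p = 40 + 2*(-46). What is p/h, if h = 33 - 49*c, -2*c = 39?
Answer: -104/1977 ≈ -0.052605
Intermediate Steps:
c = -39/2 (c = -½*39 = -39/2 ≈ -19.500)
h = 1977/2 (h = 33 - 49*(-39/2) = 33 + 1911/2 = 1977/2 ≈ 988.50)
p = -52 (p = 40 - 92 = -52)
p/h = -52/1977/2 = -52*2/1977 = -104/1977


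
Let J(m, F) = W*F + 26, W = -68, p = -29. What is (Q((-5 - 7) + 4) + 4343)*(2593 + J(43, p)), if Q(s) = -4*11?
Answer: 19736709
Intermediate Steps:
J(m, F) = 26 - 68*F (J(m, F) = -68*F + 26 = 26 - 68*F)
Q(s) = -44
(Q((-5 - 7) + 4) + 4343)*(2593 + J(43, p)) = (-44 + 4343)*(2593 + (26 - 68*(-29))) = 4299*(2593 + (26 + 1972)) = 4299*(2593 + 1998) = 4299*4591 = 19736709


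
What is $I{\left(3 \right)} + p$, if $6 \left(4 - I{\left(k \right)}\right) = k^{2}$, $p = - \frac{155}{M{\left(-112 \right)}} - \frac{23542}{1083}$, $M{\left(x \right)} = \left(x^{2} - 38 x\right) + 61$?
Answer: $- \frac{702916739}{36520926} \approx -19.247$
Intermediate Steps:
$M{\left(x \right)} = 61 + x^{2} - 38 x$
$p = - \frac{397109527}{18260463}$ ($p = - \frac{155}{61 + \left(-112\right)^{2} - -4256} - \frac{23542}{1083} = - \frac{155}{61 + 12544 + 4256} - \frac{23542}{1083} = - \frac{155}{16861} - \frac{23542}{1083} = - \frac{397109527}{18260463} \approx -21.747$)
$I{\left(k \right)} = 4 - \frac{k^{2}}{6}$
$I{\left(3 \right)} + p = \left(4 - \frac{3^{2}}{6}\right) - \frac{397109527}{18260463} = \left(4 - \frac{3}{2}\right) - \frac{397109527}{18260463} = \frac{5}{2} - \frac{397109527}{18260463} = - \frac{702916739}{36520926}$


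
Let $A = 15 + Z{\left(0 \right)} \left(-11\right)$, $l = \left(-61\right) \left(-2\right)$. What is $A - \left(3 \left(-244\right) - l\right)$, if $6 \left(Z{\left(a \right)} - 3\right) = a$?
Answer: $836$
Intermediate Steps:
$Z{\left(a \right)} = 3 + \frac{a}{6}$
$l = 122$
$A = -18$ ($A = 15 + \left(3 + \frac{1}{6} \cdot 0\right) \left(-11\right) = 15 + \left(3 + 0\right) \left(-11\right) = 15 + 3 \left(-11\right) = 15 - 33 = -18$)
$A - \left(3 \left(-244\right) - l\right) = -18 - \left(3 \left(-244\right) - 122\right) = -18 - \left(-732 - 122\right) = -18 - -854 = -18 + 854 = 836$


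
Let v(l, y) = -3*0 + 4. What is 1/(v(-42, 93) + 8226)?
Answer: 1/8230 ≈ 0.00012151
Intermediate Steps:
v(l, y) = 4 (v(l, y) = 0 + 4 = 4)
1/(v(-42, 93) + 8226) = 1/(4 + 8226) = 1/8230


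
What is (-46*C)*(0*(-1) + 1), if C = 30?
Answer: -1380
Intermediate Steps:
(-46*C)*(0*(-1) + 1) = (-46*30)*(0*(-1) + 1) = -1380*(0 + 1) = -1380*1 = -1380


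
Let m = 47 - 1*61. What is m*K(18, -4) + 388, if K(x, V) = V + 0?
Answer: 444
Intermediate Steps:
K(x, V) = V
m = -14 (m = 47 - 61 = -14)
m*K(18, -4) + 388 = -14*(-4) + 388 = 56 + 388 = 444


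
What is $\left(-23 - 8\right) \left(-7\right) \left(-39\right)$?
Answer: $-8463$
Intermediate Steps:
$\left(-23 - 8\right) \left(-7\right) \left(-39\right) = \left(-31\right) \left(-7\right) \left(-39\right) = 217 \left(-39\right) = -8463$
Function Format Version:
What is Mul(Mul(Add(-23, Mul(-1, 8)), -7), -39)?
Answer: -8463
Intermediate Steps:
Mul(Mul(Add(-23, Mul(-1, 8)), -7), -39) = Mul(Mul(Add(-23, -8), -7), -39) = Mul(Mul(-31, -7), -39) = Mul(217, -39) = -8463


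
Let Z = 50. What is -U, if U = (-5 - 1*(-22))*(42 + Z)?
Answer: -1564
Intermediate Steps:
U = 1564 (U = (-5 - 1*(-22))*(42 + 50) = (-5 + 22)*92 = 17*92 = 1564)
-U = -1*1564 = -1564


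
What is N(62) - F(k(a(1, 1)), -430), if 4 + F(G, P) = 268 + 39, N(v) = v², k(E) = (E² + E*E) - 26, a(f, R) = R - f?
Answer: 3541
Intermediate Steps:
k(E) = -26 + 2*E² (k(E) = (E² + E²) - 26 = 2*E² - 26 = -26 + 2*E²)
F(G, P) = 303 (F(G, P) = -4 + (268 + 39) = -4 + 307 = 303)
N(62) - F(k(a(1, 1)), -430) = 62² - 1*303 = 3844 - 303 = 3541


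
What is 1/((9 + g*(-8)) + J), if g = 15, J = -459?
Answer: -1/570 ≈ -0.0017544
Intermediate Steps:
1/((9 + g*(-8)) + J) = 1/((9 + 15*(-8)) - 459) = 1/((9 - 120) - 459) = 1/(-111 - 459) = 1/(-570) = -1/570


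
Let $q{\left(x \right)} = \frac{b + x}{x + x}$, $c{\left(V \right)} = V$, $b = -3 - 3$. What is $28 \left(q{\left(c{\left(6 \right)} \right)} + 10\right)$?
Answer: $280$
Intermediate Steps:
$b = -6$ ($b = -3 - 3 = -6$)
$q{\left(x \right)} = \frac{-6 + x}{2 x}$ ($q{\left(x \right)} = \frac{-6 + x}{x + x} = \frac{-6 + x}{2 x}$)
$28 \left(q{\left(c{\left(6 \right)} \right)} + 10\right) = 28 \left(\frac{-6 + 6}{2 \cdot 6} + 10\right) = 28 \left(\frac{1}{2} \cdot \frac{1}{6} \cdot 0 + 10\right) = 28 \left(0 + 10\right) = 28 \cdot 10 = 280$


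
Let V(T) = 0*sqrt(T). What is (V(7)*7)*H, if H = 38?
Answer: 0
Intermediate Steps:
V(T) = 0
(V(7)*7)*H = (0*7)*38 = 0*38 = 0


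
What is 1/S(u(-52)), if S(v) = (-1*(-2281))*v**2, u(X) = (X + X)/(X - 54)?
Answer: 2809/6167824 ≈ 0.00045543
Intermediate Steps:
u(X) = 2*X/(-54 + X) (u(X) = (2*X)/(-54 + X) = 2*X/(-54 + X))
S(v) = 2281*v**2
1/S(u(-52)) = 1/(2281*(2*(-52)/(-54 - 52))**2) = 1/(2281*(2*(-52)/(-106))**2) = 1/(2281*(2*(-52)*(-1/106))**2) = 1/(2281*(52/53)**2) = 1/(2281*(2704/2809)) = 1/(6167824/2809) = 2809/6167824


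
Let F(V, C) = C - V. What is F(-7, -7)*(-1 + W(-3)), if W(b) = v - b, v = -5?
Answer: 0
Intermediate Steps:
W(b) = -5 - b
F(-7, -7)*(-1 + W(-3)) = (-7 - 1*(-7))*(-1 + (-5 - 1*(-3))) = (-7 + 7)*(-1 + (-5 + 3)) = 0*(-1 - 2) = 0*(-3) = 0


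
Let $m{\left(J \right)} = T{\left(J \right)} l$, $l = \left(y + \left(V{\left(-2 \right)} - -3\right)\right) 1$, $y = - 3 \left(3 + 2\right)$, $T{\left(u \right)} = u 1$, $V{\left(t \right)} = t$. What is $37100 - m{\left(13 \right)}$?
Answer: $37282$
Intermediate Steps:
$T{\left(u \right)} = u$
$y = -15$ ($y = \left(-3\right) 5 = -15$)
$l = -14$ ($l = \left(-15 - -1\right) 1 = \left(-15 + \left(-2 + 3\right)\right) 1 = \left(-15 + 1\right) 1 = \left(-14\right) 1 = -14$)
$m{\left(J \right)} = - 14 J$ ($m{\left(J \right)} = J \left(-14\right) = - 14 J$)
$37100 - m{\left(13 \right)} = 37100 - \left(-14\right) 13 = 37100 - -182 = 37100 + 182 = 37282$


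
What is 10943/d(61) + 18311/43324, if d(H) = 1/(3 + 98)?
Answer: 47883566043/43324 ≈ 1.1052e+6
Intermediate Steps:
d(H) = 1/101
10943/d(61) + 18311/43324 = 10943/(1/101) + 18311/43324 = 10943*101 + 18311*(1/43324) = 1105243 + 18311/43324 = 47883566043/43324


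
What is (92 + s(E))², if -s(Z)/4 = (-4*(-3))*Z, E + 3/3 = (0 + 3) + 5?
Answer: 59536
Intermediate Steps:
E = 7 (E = -1 + ((0 + 3) + 5) = -1 + (3 + 5) = -1 + 8 = 7)
s(Z) = -48*Z (s(Z) = -4*(-4*(-3))*Z = -48*Z)
(92 + s(E))² = (92 - 48*7)² = (92 - 336)² = (-244)² = 59536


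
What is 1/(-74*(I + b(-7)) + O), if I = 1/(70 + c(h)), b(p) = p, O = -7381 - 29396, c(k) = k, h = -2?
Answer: -34/1232843 ≈ -2.7579e-5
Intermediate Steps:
O = -36777
I = 1/68 (I = 1/(70 - 2) = 1/68 ≈ 0.014706)
1/(-74*(I + b(-7)) + O) = 1/(-74*(1/68 - 7) - 36777) = 1/(-74*(-475/68) - 36777) = 1/(17575/34 - 36777) = 1/(-1232843/34) = -34/1232843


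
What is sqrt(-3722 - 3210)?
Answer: 2*I*sqrt(1733) ≈ 83.259*I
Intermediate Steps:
sqrt(-3722 - 3210) = sqrt(-6932) = 2*I*sqrt(1733)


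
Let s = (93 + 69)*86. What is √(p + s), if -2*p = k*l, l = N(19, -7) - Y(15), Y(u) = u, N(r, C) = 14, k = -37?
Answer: √55654/2 ≈ 117.96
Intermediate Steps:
l = -1 (l = 14 - 1*15 = 14 - 15 = -1)
s = 13932 (s = 162*86 = 13932)
p = -37/2 (p = -(-37)*(-1)/2 = -½*37 = -37/2 ≈ -18.500)
√(p + s) = √(-37/2 + 13932) = √(27827/2) = √55654/2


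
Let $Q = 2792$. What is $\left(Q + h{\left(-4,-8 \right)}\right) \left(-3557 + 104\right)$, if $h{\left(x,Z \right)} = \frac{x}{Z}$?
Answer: $- \frac{19285005}{2} \approx -9.6425 \cdot 10^{6}$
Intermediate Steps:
$\left(Q + h{\left(-4,-8 \right)}\right) \left(-3557 + 104\right) = \left(2792 - \frac{4}{-8}\right) \left(-3557 + 104\right) = \left(2792 - - \frac{1}{2}\right) \left(-3453\right) = \left(2792 + \frac{1}{2}\right) \left(-3453\right) = \frac{5585}{2} \left(-3453\right) = - \frac{19285005}{2}$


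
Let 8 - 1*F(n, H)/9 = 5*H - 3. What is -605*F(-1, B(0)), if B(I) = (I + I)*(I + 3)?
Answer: -59895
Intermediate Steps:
B(I) = 2*I*(3 + I) (B(I) = (2*I)*(3 + I) = 2*I*(3 + I))
F(n, H) = 99 - 45*H (F(n, H) = 72 - 9*(5*H - 3) = 72 - 9*(-3 + 5*H) = 72 + (27 - 45*H) = 99 - 45*H)
-605*F(-1, B(0)) = -605*(99 - 90*0*(3 + 0)) = -605*(99 - 90*0*3) = -605*(99 - 45*0) = -605*(99 + 0) = -605*99 = -59895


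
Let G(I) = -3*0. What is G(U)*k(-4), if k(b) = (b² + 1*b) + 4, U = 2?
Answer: 0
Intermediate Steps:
k(b) = 4 + b + b² (k(b) = (b² + b) + 4 = (b + b²) + 4 = 4 + b + b²)
G(I) = 0
G(U)*k(-4) = 0*(4 - 4 + (-4)²) = 0*(4 - 4 + 16) = 0*16 = 0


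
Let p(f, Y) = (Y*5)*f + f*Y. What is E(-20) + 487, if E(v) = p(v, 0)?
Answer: 487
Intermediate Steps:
p(f, Y) = 6*Y*f (p(f, Y) = (5*Y)*f + Y*f = 5*Y*f + Y*f = 6*Y*f)
E(v) = 0 (E(v) = 6*0*v = 0)
E(-20) + 487 = 0 + 487 = 487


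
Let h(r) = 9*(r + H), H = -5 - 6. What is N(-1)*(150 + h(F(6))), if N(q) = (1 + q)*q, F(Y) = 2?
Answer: 0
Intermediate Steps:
H = -11
h(r) = -99 + 9*r (h(r) = 9*(r - 11) = 9*(-11 + r) = -99 + 9*r)
N(q) = q*(1 + q)
N(-1)*(150 + h(F(6))) = (-(1 - 1))*(150 + (-99 + 9*2)) = (-1*0)*(150 + (-99 + 18)) = 0*(150 - 81) = 0*69 = 0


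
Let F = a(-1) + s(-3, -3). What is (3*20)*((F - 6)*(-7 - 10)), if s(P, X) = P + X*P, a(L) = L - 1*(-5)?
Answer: -4080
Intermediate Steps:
a(L) = 5 + L (a(L) = L + 5 = 5 + L)
s(P, X) = P + P*X
F = 10 (F = (5 - 1) - 3*(1 - 3) = 4 - 3*(-2) = 4 + 6 = 10)
(3*20)*((F - 6)*(-7 - 10)) = (3*20)*((10 - 6)*(-7 - 10)) = 60*(4*(-17)) = 60*(-68) = -4080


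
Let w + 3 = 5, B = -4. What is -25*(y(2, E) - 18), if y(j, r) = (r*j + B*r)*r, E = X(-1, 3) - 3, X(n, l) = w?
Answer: 500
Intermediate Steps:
w = 2 (w = -3 + 5 = 2)
X(n, l) = 2
E = -1 (E = 2 - 3 = -1)
y(j, r) = r*(-4*r + j*r) (y(j, r) = (r*j - 4*r)*r = (j*r - 4*r)*r = (-4*r + j*r)*r = r*(-4*r + j*r))
-25*(y(2, E) - 18) = -25*((-1)²*(-4 + 2) - 18) = -25*(1*(-2) - 18) = -25*(-2 - 18) = -25*(-20) = 500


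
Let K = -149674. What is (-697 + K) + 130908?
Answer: -19463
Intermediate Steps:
(-697 + K) + 130908 = (-697 - 149674) + 130908 = -150371 + 130908 = -19463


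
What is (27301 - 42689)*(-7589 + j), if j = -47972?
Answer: 854972668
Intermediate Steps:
(27301 - 42689)*(-7589 + j) = (27301 - 42689)*(-7589 - 47972) = -15388*(-55561) = 854972668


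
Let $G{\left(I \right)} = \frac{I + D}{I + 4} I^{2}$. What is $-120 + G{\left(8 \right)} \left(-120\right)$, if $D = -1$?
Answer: $-4600$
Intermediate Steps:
$G{\left(I \right)} = \frac{I^{2} \left(-1 + I\right)}{4 + I}$ ($G{\left(I \right)} = \frac{I - 1}{I + 4} I^{2} = \frac{-1 + I}{4 + I} I^{2} = \frac{I^{2} \left(-1 + I\right)}{4 + I}$)
$-120 + G{\left(8 \right)} \left(-120\right) = -120 + \frac{8^{2} \left(-1 + 8\right)}{4 + 8} \left(-120\right) = -120 + 64 \cdot \frac{1}{12} \cdot 7 \left(-120\right) = -120 + \frac{112}{3} \left(-120\right) = -120 - 4480 = -4600$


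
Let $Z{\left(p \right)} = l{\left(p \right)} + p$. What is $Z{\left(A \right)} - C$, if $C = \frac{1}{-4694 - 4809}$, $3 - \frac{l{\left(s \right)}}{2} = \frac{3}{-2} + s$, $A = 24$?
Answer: $- \frac{142544}{9503} \approx -15.0$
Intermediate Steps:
$l{\left(s \right)} = 9 - 2 s$ ($l{\left(s \right)} = 6 - 2 \left(\frac{3}{-2} + s\right) = 6 - 2 \left(3 \left(- \frac{1}{2}\right) + s\right) = 6 - 2 \left(- \frac{3}{2} + s\right) = 6 - \left(-3 + 2 s\right) = 9 - 2 s$)
$Z{\left(p \right)} = 9 - p$ ($Z{\left(p \right)} = \left(9 - 2 p\right) + p = 9 - p$)
$C = - \frac{1}{9503}$ ($C = \frac{1}{-9503} = - \frac{1}{9503} \approx -0.00010523$)
$Z{\left(A \right)} - C = \left(9 - 24\right) - - \frac{1}{9503} = \left(9 - 24\right) + \frac{1}{9503} = -15 + \frac{1}{9503} = - \frac{142544}{9503}$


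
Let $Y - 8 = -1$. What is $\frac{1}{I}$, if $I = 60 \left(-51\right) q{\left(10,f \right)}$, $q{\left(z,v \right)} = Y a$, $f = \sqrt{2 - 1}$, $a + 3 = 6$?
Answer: $- \frac{1}{64260} \approx -1.5562 \cdot 10^{-5}$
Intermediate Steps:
$Y = 7$ ($Y = 8 - 1 = 7$)
$a = 3$ ($a = -3 + 6 = 3$)
$f = 1$ ($f = \sqrt{1} = 1$)
$q{\left(z,v \right)} = 21$ ($q{\left(z,v \right)} = 7 \cdot 3 = 21$)
$I = -64260$ ($I = 60 \left(-51\right) 21 = \left(-3060\right) 21 = -64260$)
$\frac{1}{I} = \frac{1}{-64260} = - \frac{1}{64260}$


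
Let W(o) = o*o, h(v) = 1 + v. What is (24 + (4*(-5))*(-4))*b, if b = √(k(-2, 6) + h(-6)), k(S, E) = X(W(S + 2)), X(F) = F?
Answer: 104*I*√5 ≈ 232.55*I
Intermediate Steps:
W(o) = o²
k(S, E) = (2 + S)² (k(S, E) = (S + 2)² = (2 + S)²)
b = I*√5 (b = √((2 - 2)² + (1 - 6)) = √(0² - 5) = √(0 - 5) = √(-5) = I*√5 ≈ 2.2361*I)
(24 + (4*(-5))*(-4))*b = (24 + (4*(-5))*(-4))*(I*√5) = (24 - 20*(-4))*(I*√5) = (24 + 80)*(I*√5) = 104*(I*√5) = 104*I*√5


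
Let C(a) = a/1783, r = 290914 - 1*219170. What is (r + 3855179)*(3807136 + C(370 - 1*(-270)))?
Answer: 26656440765098144/1783 ≈ 1.4950e+13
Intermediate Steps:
r = 71744 (r = 290914 - 219170 = 71744)
C(a) = a/1783 (C(a) = a*(1/1783) = a/1783)
(r + 3855179)*(3807136 + C(370 - 1*(-270))) = (71744 + 3855179)*(3807136 + (370 - 1*(-270))/1783) = 3926923*(3807136 + (370 + 270)/1783) = 3926923*(3807136 + (1/1783)*640) = 3926923*(3807136 + 640/1783) = 3926923*(6788124128/1783) = 26656440765098144/1783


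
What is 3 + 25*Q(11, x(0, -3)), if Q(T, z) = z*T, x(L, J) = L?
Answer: 3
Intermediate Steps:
Q(T, z) = T*z
3 + 25*Q(11, x(0, -3)) = 3 + 25*(11*0) = 3 + 25*0 = 3 + 0 = 3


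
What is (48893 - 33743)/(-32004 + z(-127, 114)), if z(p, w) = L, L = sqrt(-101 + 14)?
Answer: -161620200/341418701 - 5050*I*sqrt(87)/341418701 ≈ -0.47338 - 0.00013796*I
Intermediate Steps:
L = I*sqrt(87) (L = sqrt(-87) = I*sqrt(87) ≈ 9.3274*I)
z(p, w) = I*sqrt(87)
(48893 - 33743)/(-32004 + z(-127, 114)) = (48893 - 33743)/(-32004 + I*sqrt(87)) = 15150/(-32004 + I*sqrt(87))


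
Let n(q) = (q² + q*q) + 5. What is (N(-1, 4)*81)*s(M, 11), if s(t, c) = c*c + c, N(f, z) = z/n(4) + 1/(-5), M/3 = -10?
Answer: -181764/185 ≈ -982.51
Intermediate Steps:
M = -30 (M = 3*(-10) = -30)
n(q) = 5 + 2*q² (n(q) = (q² + q²) + 5 = 2*q² + 5 = 5 + 2*q²)
N(f, z) = -⅕ + z/37 (N(f, z) = z/(5 + 2*4²) + 1/(-5) = z/(5 + 2*16) + 1*(-⅕) = z/(5 + 32) - ⅕ = z/37 - ⅕ = -⅕ + z/37)
s(t, c) = c + c² (s(t, c) = c² + c = c + c²)
(N(-1, 4)*81)*s(M, 11) = ((-⅕ + (1/37)*4)*81)*(11*(1 + 11)) = ((-⅕ + 4/37)*81)*(11*12) = -17/185*81*132 = -1377/185*132 = -181764/185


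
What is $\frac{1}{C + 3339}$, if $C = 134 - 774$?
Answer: $\frac{1}{2699} \approx 0.00037051$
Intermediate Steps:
$C = -640$
$\frac{1}{C + 3339} = \frac{1}{-640 + 3339} = \frac{1}{2699}$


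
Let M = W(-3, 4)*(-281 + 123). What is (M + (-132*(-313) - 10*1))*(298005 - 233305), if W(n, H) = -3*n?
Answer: 2580494800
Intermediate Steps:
M = -1422 (M = (-3*(-3))*(-281 + 123) = 9*(-158) = -1422)
(M + (-132*(-313) - 10*1))*(298005 - 233305) = (-1422 + (-132*(-313) - 10*1))*(298005 - 233305) = (-1422 + (41316 - 10))*64700 = (-1422 + 41306)*64700 = 39884*64700 = 2580494800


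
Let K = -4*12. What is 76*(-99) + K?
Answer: -7572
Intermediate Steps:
K = -48
76*(-99) + K = 76*(-99) - 48 = -7524 - 48 = -7572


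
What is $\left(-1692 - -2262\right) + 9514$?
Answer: $10084$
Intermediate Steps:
$\left(-1692 - -2262\right) + 9514 = \left(-1692 + 2262\right) + 9514 = 570 + 9514 = 10084$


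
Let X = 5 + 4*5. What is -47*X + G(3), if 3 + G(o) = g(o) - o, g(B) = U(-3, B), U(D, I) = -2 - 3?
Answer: -1186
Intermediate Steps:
U(D, I) = -5
X = 25 (X = 5 + 20 = 25)
g(B) = -5
G(o) = -8 - o (G(o) = -3 + (-5 - o) = -8 - o)
-47*X + G(3) = -47*25 + (-8 - 1*3) = -1175 + (-8 - 3) = -1175 - 11 = -1186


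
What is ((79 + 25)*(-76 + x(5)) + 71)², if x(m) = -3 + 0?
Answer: 66341025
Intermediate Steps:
x(m) = -3
((79 + 25)*(-76 + x(5)) + 71)² = ((79 + 25)*(-76 - 3) + 71)² = (104*(-79) + 71)² = (-8216 + 71)² = (-8145)² = 66341025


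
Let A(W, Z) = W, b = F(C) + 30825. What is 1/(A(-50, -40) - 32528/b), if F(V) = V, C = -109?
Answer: -7679/392082 ≈ -0.019585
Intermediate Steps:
b = 30716 (b = -109 + 30825 = 30716)
1/(A(-50, -40) - 32528/b) = 1/(-50 - 32528/30716) = 1/(-50 - 32528*1/30716) = 1/(-50 - 8132/7679) = 1/(-392082/7679) = -7679/392082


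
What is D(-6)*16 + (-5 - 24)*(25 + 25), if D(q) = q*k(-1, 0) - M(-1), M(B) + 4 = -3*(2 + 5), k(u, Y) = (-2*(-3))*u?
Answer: -474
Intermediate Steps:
k(u, Y) = 6*u
M(B) = -25 (M(B) = -4 - 3*(2 + 5) = -4 - 3*7 = -4 - 21 = -25)
D(q) = 25 - 6*q (D(q) = q*(6*(-1)) - 1*(-25) = q*(-6) + 25 = -6*q + 25 = 25 - 6*q)
D(-6)*16 + (-5 - 24)*(25 + 25) = (25 - 6*(-6))*16 + (-5 - 24)*(25 + 25) = (25 + 36)*16 - 29*50 = 61*16 - 1450 = 976 - 1450 = -474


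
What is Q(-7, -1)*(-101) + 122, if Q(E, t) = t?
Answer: 223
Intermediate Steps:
Q(-7, -1)*(-101) + 122 = -1*(-101) + 122 = 101 + 122 = 223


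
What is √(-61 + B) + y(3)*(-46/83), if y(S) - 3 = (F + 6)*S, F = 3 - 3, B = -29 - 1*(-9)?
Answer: -966/83 + 9*I ≈ -11.639 + 9.0*I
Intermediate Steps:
B = -20 (B = -29 + 9 = -20)
F = 0
y(S) = 3 + 6*S (y(S) = 3 + (0 + 6)*S = 3 + 6*S)
√(-61 + B) + y(3)*(-46/83) = √(-61 - 20) + (3 + 6*3)*(-46/83) = √(-81) + (3 + 18)*(-46*1/83) = 9*I + 21*(-46/83) = 9*I - 966/83 = -966/83 + 9*I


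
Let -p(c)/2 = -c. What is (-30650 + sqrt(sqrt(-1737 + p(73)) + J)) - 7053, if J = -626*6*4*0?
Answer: -37703 + 1591**(1/4)*sqrt(I) ≈ -37699.0 + 4.4658*I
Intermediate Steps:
p(c) = 2*c (p(c) = -(-2)*c = 2*c)
J = 0 (J = -15024*0 = -626*0 = 0)
(-30650 + sqrt(sqrt(-1737 + p(73)) + J)) - 7053 = (-30650 + sqrt(sqrt(-1737 + 2*73) + 0)) - 7053 = (-30650 + sqrt(sqrt(-1737 + 146) + 0)) - 7053 = (-30650 + sqrt(sqrt(-1591) + 0)) - 7053 = (-30650 + sqrt(I*sqrt(1591) + 0)) - 7053 = (-30650 + sqrt(I*sqrt(1591))) - 7053 = (-30650 + 1591**(1/4)*sqrt(I)) - 7053 = -37703 + 1591**(1/4)*sqrt(I)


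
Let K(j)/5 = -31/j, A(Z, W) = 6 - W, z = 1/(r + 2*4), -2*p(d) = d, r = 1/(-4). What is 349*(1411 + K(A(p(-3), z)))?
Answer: 87946953/182 ≈ 4.8323e+5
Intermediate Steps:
r = -1/4 ≈ -0.25000
p(d) = -d/2
z = 4/31 (z = 1/(-1/4 + 2*4) = 1/(-1/4 + 8) = 1/(31/4) = 4/31 ≈ 0.12903)
K(j) = -155/j (K(j) = 5*(-31/j) = -155/j)
349*(1411 + K(A(p(-3), z))) = 349*(1411 - 155/(6 - 1*4/31)) = 349*(1411 - 155/(6 - 4/31)) = 349*(1411 - 155/182/31) = 349*(1411 - 155*31/182) = 349*(1411 - 4805/182) = 349*(251997/182) = 87946953/182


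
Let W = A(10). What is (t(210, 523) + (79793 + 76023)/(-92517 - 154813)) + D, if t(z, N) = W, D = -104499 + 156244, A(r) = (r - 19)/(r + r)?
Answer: 25595647471/494660 ≈ 51744.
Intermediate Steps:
A(r) = (-19 + r)/(2*r) (A(r) = (-19 + r)/((2*r)) = (-19 + r)*(1/(2*r)) = (-19 + r)/(2*r))
D = 51745
W = -9/20 (W = (½)*(-19 + 10)/10 = (½)*(⅒)*(-9) = -9/20 ≈ -0.45000)
t(z, N) = -9/20
(t(210, 523) + (79793 + 76023)/(-92517 - 154813)) + D = (-9/20 + (79793 + 76023)/(-92517 - 154813)) + 51745 = (-9/20 + 155816/(-247330)) + 51745 = (-9/20 + 155816*(-1/247330)) + 51745 = (-9/20 - 77908/123665) + 51745 = -534229/494660 + 51745 = 25595647471/494660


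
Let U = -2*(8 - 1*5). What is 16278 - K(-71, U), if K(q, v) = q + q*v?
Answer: 15923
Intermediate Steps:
U = -6 (U = -2*(8 - 5) = -2*3 = -6)
16278 - K(-71, U) = 16278 - (-71)*(1 - 6) = 16278 - (-71)*(-5) = 16278 - 1*355 = 16278 - 355 = 15923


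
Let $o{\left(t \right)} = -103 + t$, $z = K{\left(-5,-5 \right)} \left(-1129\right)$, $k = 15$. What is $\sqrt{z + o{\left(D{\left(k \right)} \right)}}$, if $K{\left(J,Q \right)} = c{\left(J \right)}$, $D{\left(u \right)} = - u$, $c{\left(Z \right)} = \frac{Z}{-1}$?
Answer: $i \sqrt{5763} \approx 75.914 i$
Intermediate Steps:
$c{\left(Z \right)} = - Z$ ($c{\left(Z \right)} = Z \left(-1\right) = - Z$)
$K{\left(J,Q \right)} = - J$
$z = -5645$ ($z = \left(-1\right) \left(-5\right) \left(-1129\right) = 5 \left(-1129\right) = -5645$)
$\sqrt{z + o{\left(D{\left(k \right)} \right)}} = \sqrt{-5645 - 118} = \sqrt{-5763} = i \sqrt{5763}$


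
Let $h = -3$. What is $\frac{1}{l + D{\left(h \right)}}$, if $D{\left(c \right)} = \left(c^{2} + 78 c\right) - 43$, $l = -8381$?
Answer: $- \frac{1}{8649} \approx -0.00011562$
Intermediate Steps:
$D{\left(c \right)} = -43 + c^{2} + 78 c$
$\frac{1}{l + D{\left(h \right)}} = \frac{1}{-8381 + \left(-43 + \left(-3\right)^{2} + 78 \left(-3\right)\right)} = \frac{1}{-8381 - 268} = \frac{1}{-8649} = - \frac{1}{8649}$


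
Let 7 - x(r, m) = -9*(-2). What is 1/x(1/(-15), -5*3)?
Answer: -1/11 ≈ -0.090909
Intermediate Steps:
x(r, m) = -11 (x(r, m) = 7 - (-9)*(-2) = 7 - 1*18 = 7 - 18 = -11)
1/x(1/(-15), -5*3) = 1/(-11) = -1/11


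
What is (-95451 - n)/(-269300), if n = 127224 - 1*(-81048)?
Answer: 303723/269300 ≈ 1.1278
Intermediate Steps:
n = 208272 (n = 127224 + 81048 = 208272)
(-95451 - n)/(-269300) = (-95451 - 1*208272)/(-269300) = (-95451 - 208272)*(-1/269300) = -303723*(-1/269300) = 303723/269300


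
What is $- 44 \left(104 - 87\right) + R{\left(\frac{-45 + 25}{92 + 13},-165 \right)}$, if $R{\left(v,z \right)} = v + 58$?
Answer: $- \frac{14494}{21} \approx -690.19$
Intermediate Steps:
$R{\left(v,z \right)} = 58 + v$
$- 44 \left(104 - 87\right) + R{\left(\frac{-45 + 25}{92 + 13},-165 \right)} = - 44 \left(104 - 87\right) + \left(58 + \frac{-45 + 25}{92 + 13}\right) = \left(-44\right) 17 + \left(58 - \frac{20}{105}\right) = -748 + \left(58 - \frac{4}{21}\right) = -748 + \frac{1214}{21} = - \frac{14494}{21}$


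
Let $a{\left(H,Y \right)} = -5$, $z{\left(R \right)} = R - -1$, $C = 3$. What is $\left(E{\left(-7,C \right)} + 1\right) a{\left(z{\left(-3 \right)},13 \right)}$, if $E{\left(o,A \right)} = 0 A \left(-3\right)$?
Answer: $-5$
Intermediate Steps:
$z{\left(R \right)} = 1 + R$ ($z{\left(R \right)} = R + 1 = 1 + R$)
$E{\left(o,A \right)} = 0$ ($E{\left(o,A \right)} = 0 \left(-3\right) = 0$)
$\left(E{\left(-7,C \right)} + 1\right) a{\left(z{\left(-3 \right)},13 \right)} = \left(0 + 1\right) \left(-5\right) = 1 \left(-5\right) = -5$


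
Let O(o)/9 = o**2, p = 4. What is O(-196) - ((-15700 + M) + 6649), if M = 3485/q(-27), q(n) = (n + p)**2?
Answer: 187683070/529 ≈ 3.5479e+5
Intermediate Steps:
q(n) = (4 + n)**2 (q(n) = (n + 4)**2 = (4 + n)**2)
O(o) = 9*o**2
M = 3485/529 (M = 3485/((4 - 27)**2) = 3485/((-23)**2) = 3485/529 ≈ 6.5879)
O(-196) - ((-15700 + M) + 6649) = 9*(-196)**2 - ((-15700 + 3485/529) + 6649) = 9*38416 - (-8301815/529 + 6649) = 345744 - 1*(-4784494/529) = 345744 + 4784494/529 = 187683070/529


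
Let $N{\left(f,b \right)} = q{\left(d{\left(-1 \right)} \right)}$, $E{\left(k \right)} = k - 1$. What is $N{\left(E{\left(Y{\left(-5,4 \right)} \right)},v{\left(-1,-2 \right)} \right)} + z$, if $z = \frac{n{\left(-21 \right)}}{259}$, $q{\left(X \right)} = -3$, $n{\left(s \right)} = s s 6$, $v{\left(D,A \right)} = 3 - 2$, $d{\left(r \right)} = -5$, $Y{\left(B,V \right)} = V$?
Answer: $\frac{267}{37} \approx 7.2162$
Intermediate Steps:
$v{\left(D,A \right)} = 1$ ($v{\left(D,A \right)} = 3 - 2 = 1$)
$n{\left(s \right)} = 6 s^{2}$ ($n{\left(s \right)} = s^{2} \cdot 6 = 6 s^{2}$)
$E{\left(k \right)} = -1 + k$
$N{\left(f,b \right)} = -3$
$z = \frac{378}{37}$ ($z = \frac{6 \left(-21\right)^{2}}{259} = 6 \cdot 441 \cdot \frac{1}{259} = 2646 \cdot \frac{1}{259} = \frac{378}{37} \approx 10.216$)
$N{\left(E{\left(Y{\left(-5,4 \right)} \right)},v{\left(-1,-2 \right)} \right)} + z = -3 + \frac{378}{37} = \frac{267}{37}$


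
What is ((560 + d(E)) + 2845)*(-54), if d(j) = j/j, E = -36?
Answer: -183924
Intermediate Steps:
d(j) = 1
((560 + d(E)) + 2845)*(-54) = ((560 + 1) + 2845)*(-54) = (561 + 2845)*(-54) = 3406*(-54) = -183924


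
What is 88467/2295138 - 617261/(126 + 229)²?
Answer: -468516707781/96414922150 ≈ -4.8594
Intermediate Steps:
88467/2295138 - 617261/(126 + 229)² = 88467*(1/2295138) - 617261/(355²) = 29489/765046 - 617261/126025 = -468516707781/96414922150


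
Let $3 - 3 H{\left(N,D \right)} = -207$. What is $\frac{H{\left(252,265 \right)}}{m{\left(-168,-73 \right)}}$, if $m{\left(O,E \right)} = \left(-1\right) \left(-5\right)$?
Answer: $14$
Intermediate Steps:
$H{\left(N,D \right)} = 70$ ($H{\left(N,D \right)} = 1 - -69 = 1 + 69 = 70$)
$m{\left(O,E \right)} = 5$
$\frac{H{\left(252,265 \right)}}{m{\left(-168,-73 \right)}} = \frac{70}{5} = 70 \cdot \frac{1}{5} = 14$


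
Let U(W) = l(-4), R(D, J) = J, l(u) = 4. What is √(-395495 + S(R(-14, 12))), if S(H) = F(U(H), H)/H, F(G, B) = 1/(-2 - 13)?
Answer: I*√355945505/30 ≈ 628.88*I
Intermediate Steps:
U(W) = 4
F(G, B) = -1/15 (F(G, B) = 1/(-15) = -1/15)
S(H) = -1/(15*H)
√(-395495 + S(R(-14, 12))) = √(-395495 - 1/15/12) = √(-395495 - 1/15*1/12) = √(-395495 - 1/180) = √(-71189101/180) = I*√355945505/30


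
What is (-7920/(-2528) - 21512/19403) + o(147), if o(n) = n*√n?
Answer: 6205589/3065674 + 1029*√3 ≈ 1784.3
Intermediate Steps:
o(n) = n^(3/2)
(-7920/(-2528) - 21512/19403) + o(147) = (-7920/(-2528) - 21512/19403) + 147^(3/2) = (-7920*(-1/2528) - 21512*1/19403) + 1029*√3 = (495/158 - 21512/19403) + 1029*√3 = 6205589/3065674 + 1029*√3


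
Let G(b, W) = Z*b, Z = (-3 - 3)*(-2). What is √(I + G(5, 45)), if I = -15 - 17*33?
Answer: 2*I*√129 ≈ 22.716*I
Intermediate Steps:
Z = 12 (Z = -6*(-2) = 12)
G(b, W) = 12*b
I = -576 (I = -15 - 561 = -576)
√(I + G(5, 45)) = √(-576 + 12*5) = √(-576 + 60) = √(-516) = 2*I*√129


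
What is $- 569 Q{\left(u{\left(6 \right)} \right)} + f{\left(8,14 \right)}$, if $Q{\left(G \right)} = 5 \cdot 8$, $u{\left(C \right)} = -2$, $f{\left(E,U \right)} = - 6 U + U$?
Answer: $-22830$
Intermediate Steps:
$f{\left(E,U \right)} = - 5 U$
$Q{\left(G \right)} = 40$
$- 569 Q{\left(u{\left(6 \right)} \right)} + f{\left(8,14 \right)} = \left(-569\right) 40 - 70 = -22760 - 70 = -22830$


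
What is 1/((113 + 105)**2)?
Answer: 1/47524 ≈ 2.1042e-5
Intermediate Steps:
1/((113 + 105)**2) = 1/(218**2) = 1/47524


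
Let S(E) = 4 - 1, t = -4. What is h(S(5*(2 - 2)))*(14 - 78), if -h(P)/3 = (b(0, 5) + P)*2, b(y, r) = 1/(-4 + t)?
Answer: 1104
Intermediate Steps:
b(y, r) = -⅛ (b(y, r) = 1/(-4 - 4) = 1/(-8) = -⅛)
S(E) = 3
h(P) = ¾ - 6*P (h(P) = -3*(-⅛ + P)*2 = -3*(-¼ + 2*P) = ¾ - 6*P)
h(S(5*(2 - 2)))*(14 - 78) = (¾ - 6*3)*(14 - 78) = (¾ - 18)*(-64) = -69/4*(-64) = 1104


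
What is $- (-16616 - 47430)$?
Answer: $64046$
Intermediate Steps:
$- (-16616 - 47430) = \left(-1\right) \left(-64046\right) = 64046$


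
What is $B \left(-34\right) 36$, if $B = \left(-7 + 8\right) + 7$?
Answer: $-9792$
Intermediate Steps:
$B = 8$ ($B = 1 + 7 = 8$)
$B \left(-34\right) 36 = 8 \left(-34\right) 36 = \left(-272\right) 36 = -9792$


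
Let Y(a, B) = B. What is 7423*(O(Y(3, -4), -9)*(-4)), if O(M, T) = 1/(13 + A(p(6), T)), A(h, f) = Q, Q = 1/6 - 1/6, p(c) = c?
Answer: -2284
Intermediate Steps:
Q = 0 (Q = 1*(⅙) - 1*⅙ = ⅙ - ⅙ = 0)
A(h, f) = 0
O(M, T) = 1/13 (O(M, T) = 1/(13 + 0) = 1/13)
7423*(O(Y(3, -4), -9)*(-4)) = 7423*((1/13)*(-4)) = 7423*(-4/13) = -2284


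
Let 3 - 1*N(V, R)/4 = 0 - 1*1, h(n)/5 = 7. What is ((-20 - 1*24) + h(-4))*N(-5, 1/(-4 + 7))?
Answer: -144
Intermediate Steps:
h(n) = 35 (h(n) = 5*7 = 35)
N(V, R) = 16 (N(V, R) = 12 - 4*(0 - 1*1) = 12 - 4*(0 - 1) = 12 - 4*(-1) = 12 + 4 = 16)
((-20 - 1*24) + h(-4))*N(-5, 1/(-4 + 7)) = ((-20 - 1*24) + 35)*16 = ((-20 - 24) + 35)*16 = (-44 + 35)*16 = -9*16 = -144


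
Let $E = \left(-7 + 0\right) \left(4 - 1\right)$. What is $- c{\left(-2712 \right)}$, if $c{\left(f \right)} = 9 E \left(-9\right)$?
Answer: $-1701$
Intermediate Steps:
$E = -21$ ($E = \left(-7\right) 3 = -21$)
$c{\left(f \right)} = 1701$ ($c{\left(f \right)} = 9 \left(-21\right) \left(-9\right) = \left(-189\right) \left(-9\right) = 1701$)
$- c{\left(-2712 \right)} = \left(-1\right) 1701 = -1701$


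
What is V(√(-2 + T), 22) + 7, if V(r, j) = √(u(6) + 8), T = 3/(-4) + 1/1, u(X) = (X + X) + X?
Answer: 7 + √26 ≈ 12.099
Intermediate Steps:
u(X) = 3*X (u(X) = 2*X + X = 3*X)
T = ¼ (T = 3*(-¼) + 1*1 = -¾ + 1 = ¼ ≈ 0.25000)
V(r, j) = √26 (V(r, j) = √(3*6 + 8) = √(18 + 8) = √26)
V(√(-2 + T), 22) + 7 = √26 + 7 = 7 + √26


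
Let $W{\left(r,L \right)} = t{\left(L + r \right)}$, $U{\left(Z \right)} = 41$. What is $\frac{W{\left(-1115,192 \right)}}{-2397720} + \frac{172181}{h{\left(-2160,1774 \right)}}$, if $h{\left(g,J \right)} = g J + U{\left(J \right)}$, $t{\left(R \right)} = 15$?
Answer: $- \frac{949193803}{21120876088} \approx -0.044941$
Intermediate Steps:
$h{\left(g,J \right)} = 41 + J g$ ($h{\left(g,J \right)} = g J + 41 = J g + 41 = 41 + J g$)
$W{\left(r,L \right)} = 15$
$\frac{W{\left(-1115,192 \right)}}{-2397720} + \frac{172181}{h{\left(-2160,1774 \right)}} = \frac{15}{-2397720} + \frac{172181}{41 + 1774 \left(-2160\right)} = 15 \left(- \frac{1}{2397720}\right) + \frac{172181}{41 - 3831840} = - \frac{1}{159848} + \frac{172181}{-3831799} = - \frac{1}{159848} + 172181 \left(- \frac{1}{3831799}\right) = - \frac{1}{159848} - \frac{172181}{3831799} = - \frac{949193803}{21120876088}$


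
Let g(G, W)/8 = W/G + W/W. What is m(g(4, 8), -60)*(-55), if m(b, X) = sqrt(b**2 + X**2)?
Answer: -660*sqrt(29) ≈ -3554.2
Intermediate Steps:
g(G, W) = 8 + 8*W/G (g(G, W) = 8*(W/G + W/W) = 8*(W/G + 1) = 8*(1 + W/G) = 8 + 8*W/G)
m(b, X) = sqrt(X**2 + b**2)
m(g(4, 8), -60)*(-55) = sqrt((-60)**2 + (8 + 8*8/4)**2)*(-55) = sqrt(3600 + (8 + 8*8*(1/4))**2)*(-55) = sqrt(3600 + (8 + 16)**2)*(-55) = sqrt(3600 + 24**2)*(-55) = sqrt(3600 + 576)*(-55) = sqrt(4176)*(-55) = (12*sqrt(29))*(-55) = -660*sqrt(29)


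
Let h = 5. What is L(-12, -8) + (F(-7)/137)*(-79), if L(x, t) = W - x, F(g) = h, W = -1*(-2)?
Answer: 1523/137 ≈ 11.117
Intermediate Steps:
W = 2
F(g) = 5
L(x, t) = 2 - x
L(-12, -8) + (F(-7)/137)*(-79) = (2 - 1*(-12)) + (5/137)*(-79) = (2 + 12) + (5*(1/137))*(-79) = 14 + (5/137)*(-79) = 14 - 395/137 = 1523/137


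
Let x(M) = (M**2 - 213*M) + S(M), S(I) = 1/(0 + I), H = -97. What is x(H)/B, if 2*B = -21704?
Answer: -2916789/1052644 ≈ -2.7709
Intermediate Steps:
B = -10852 (B = (1/2)*(-21704) = -10852)
S(I) = 1/I
x(M) = 1/M + M**2 - 213*M (x(M) = (M**2 - 213*M) + 1/M = 1/M + M**2 - 213*M)
x(H)/B = ((1 + (-97)**2*(-213 - 97))/(-97))/(-10852) = -(1 + 9409*(-310))/97*(-1/10852) = -(1 - 2916790)/97*(-1/10852) = -1/97*(-2916789)*(-1/10852) = (2916789/97)*(-1/10852) = -2916789/1052644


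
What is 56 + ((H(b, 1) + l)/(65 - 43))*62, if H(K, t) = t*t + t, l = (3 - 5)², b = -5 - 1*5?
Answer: 802/11 ≈ 72.909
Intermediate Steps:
b = -10 (b = -5 - 5 = -10)
l = 4 (l = (-2)² = 4)
H(K, t) = t + t² (H(K, t) = t² + t = t + t²)
56 + ((H(b, 1) + l)/(65 - 43))*62 = 56 + ((1*(1 + 1) + 4)/(65 - 43))*62 = 56 + ((1*2 + 4)/22)*62 = 56 + ((2 + 4)*(1/22))*62 = 56 + (6*(1/22))*62 = 56 + (3/11)*62 = 56 + 186/11 = 802/11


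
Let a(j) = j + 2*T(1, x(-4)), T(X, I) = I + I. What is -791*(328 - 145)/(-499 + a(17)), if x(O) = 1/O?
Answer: 6893/23 ≈ 299.70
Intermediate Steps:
x(O) = 1/O
T(X, I) = 2*I
a(j) = -1 + j (a(j) = j + 2*(2/(-4)) = j + 2*(2*(-¼)) = j + 2*(-½) = j - 1 = -1 + j)
-791*(328 - 145)/(-499 + a(17)) = -791*(328 - 145)/(-499 + (-1 + 17)) = -791*183/(-499 + 16) = -791/((-483*1/183)) = -791/(-161/61) = -791*(-61/161) = 6893/23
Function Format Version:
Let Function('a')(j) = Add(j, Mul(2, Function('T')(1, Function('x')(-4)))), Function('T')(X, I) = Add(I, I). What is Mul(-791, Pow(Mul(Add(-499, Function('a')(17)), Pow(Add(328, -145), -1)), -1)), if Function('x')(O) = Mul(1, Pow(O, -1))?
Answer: Rational(6893, 23) ≈ 299.70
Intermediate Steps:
Function('x')(O) = Pow(O, -1)
Function('T')(X, I) = Mul(2, I)
Function('a')(j) = Add(-1, j) (Function('a')(j) = Add(j, Mul(2, Mul(2, Pow(-4, -1)))) = Add(j, Mul(2, Mul(2, Rational(-1, 4)))) = Add(j, Mul(2, Rational(-1, 2))) = Add(j, -1) = Add(-1, j))
Mul(-791, Pow(Mul(Add(-499, Function('a')(17)), Pow(Add(328, -145), -1)), -1)) = Mul(-791, Pow(Mul(Add(-499, Add(-1, 17)), Pow(Add(328, -145), -1)), -1)) = Mul(-791, Pow(Mul(Add(-499, 16), Pow(183, -1)), -1)) = Mul(-791, Pow(Mul(-483, Rational(1, 183)), -1)) = Mul(-791, Pow(Rational(-161, 61), -1)) = Mul(-791, Rational(-61, 161)) = Rational(6893, 23)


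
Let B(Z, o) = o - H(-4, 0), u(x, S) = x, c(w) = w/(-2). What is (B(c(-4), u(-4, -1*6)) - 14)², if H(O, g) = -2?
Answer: 256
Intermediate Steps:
c(w) = -w/2 (c(w) = w*(-½) = -w/2)
B(Z, o) = 2 + o (B(Z, o) = o - 1*(-2) = o + 2 = 2 + o)
(B(c(-4), u(-4, -1*6)) - 14)² = ((2 - 4) - 14)² = (-2 - 14)² = (-16)² = 256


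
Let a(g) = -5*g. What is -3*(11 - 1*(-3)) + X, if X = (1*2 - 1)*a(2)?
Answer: -52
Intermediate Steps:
X = -10 (X = (1*2 - 1)*(-5*2) = (2 - 1)*(-10) = 1*(-10) = -10)
-3*(11 - 1*(-3)) + X = -3*(11 - 1*(-3)) - 10 = -3*(11 + 3) - 10 = -3*14 - 10 = -42 - 10 = -52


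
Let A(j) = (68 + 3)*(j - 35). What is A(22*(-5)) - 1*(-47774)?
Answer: 37479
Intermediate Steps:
A(j) = -2485 + 71*j (A(j) = 71*(-35 + j) = -2485 + 71*j)
A(22*(-5)) - 1*(-47774) = (-2485 + 71*(22*(-5))) - 1*(-47774) = (-2485 + 71*(-110)) + 47774 = (-2485 - 7810) + 47774 = -10295 + 47774 = 37479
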